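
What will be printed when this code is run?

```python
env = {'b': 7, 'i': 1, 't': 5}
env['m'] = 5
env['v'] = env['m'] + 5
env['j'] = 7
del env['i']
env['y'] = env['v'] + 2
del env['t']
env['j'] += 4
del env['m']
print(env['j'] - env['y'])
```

env['m'] = 5 → {'b': 7, 'i': 1, 't': 5, 'm': 5}
env['v'] = env['m']+5 = 10 → {'b': 7, 'i': 1, 't': 5, 'm': 5, 'v': 10}
env['j'] = 7 → {'b': 7, 'i': 1, 't': 5, 'm': 5, 'v': 10, 'j': 7}
del 'i' → {'b': 7, 't': 5, 'm': 5, 'v': 10, 'j': 7}
env['y'] = env['v']+2 = 12 → {'b': 7, 't': 5, 'm': 5, 'v': 10, 'j': 7, 'y': 12}
del 't' → {'b': 7, 'm': 5, 'v': 10, 'j': 7, 'y': 12}
env['j'] = 7+4 = 11 → {'b': 7, 'm': 5, 'v': 10, 'j': 11, 'y': 12}
del 'm' → {'b': 7, 'v': 10, 'j': 11, 'y': 12}
env['j']-env['y'] = 11-12 = -1

-1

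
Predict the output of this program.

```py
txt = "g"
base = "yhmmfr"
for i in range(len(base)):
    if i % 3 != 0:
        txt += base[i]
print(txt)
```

ghmfr

i=0: skip
i=1: add 'h' → 'gh'
i=2: add 'm' → 'ghm'
i=3: skip
i=4: add 'f' → 'ghmf'
i=5: add 'r' → 'ghmfr'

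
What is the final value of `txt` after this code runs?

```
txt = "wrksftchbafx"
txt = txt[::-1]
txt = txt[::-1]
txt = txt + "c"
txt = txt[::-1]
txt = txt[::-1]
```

reverse → 'xfabhctfskrw'
reverse → 'wrksftchbafx'
+ 'c' → 'wrksftchbafxc'
reverse → 'cxfabhctfskrw'
reverse → 'wrksftchbafxc'

'wrksftchbafxc'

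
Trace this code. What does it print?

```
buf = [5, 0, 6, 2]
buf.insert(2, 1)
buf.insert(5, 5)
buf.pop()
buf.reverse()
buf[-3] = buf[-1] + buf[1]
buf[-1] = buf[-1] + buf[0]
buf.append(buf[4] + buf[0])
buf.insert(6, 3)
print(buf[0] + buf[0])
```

4

insert 1 at 2 → [5, 0, 1, 6, 2]
insert 5 at 5 → [5, 0, 1, 6, 2, 5]
pop() removes 5 → [5, 0, 1, 6, 2]
reverse → [2, 6, 1, 0, 5]
buf[-3] = buf[-1]+buf[1] = 5+6 = 11 → [2, 6, 11, 0, 5]
buf[-1] = buf[-1]+buf[0] = 5+2 = 7 → [2, 6, 11, 0, 7]
append buf[4]+buf[0] = 7+2 = 9 → [2, 6, 11, 0, 7, 9]
insert 3 at 6 → [2, 6, 11, 0, 7, 9, 3]
buf[0]+buf[0] = 2+2 = 4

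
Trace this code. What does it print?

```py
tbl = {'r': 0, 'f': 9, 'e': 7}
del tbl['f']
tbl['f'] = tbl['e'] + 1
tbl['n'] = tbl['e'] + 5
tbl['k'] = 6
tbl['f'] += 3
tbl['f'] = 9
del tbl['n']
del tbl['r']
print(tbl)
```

{'e': 7, 'f': 9, 'k': 6}

del 'f' → {'r': 0, 'e': 7}
tbl['f'] = tbl['e']+1 = 8 → {'r': 0, 'e': 7, 'f': 8}
tbl['n'] = tbl['e']+5 = 12 → {'r': 0, 'e': 7, 'f': 8, 'n': 12}
tbl['k'] = 6 → {'r': 0, 'e': 7, 'f': 8, 'n': 12, 'k': 6}
tbl['f'] = 8+3 = 11 → {'r': 0, 'e': 7, 'f': 11, 'n': 12, 'k': 6}
tbl['f'] = 9 → {'r': 0, 'e': 7, 'f': 9, 'n': 12, 'k': 6}
del 'n' → {'r': 0, 'e': 7, 'f': 9, 'k': 6}
del 'r' → {'e': 7, 'f': 9, 'k': 6}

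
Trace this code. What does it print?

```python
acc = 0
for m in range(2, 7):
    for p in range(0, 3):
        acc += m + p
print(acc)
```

m=2,p=0: acc = 0+2 = 2
m=2,p=1: acc = 2+3 = 5
m=2,p=2: acc = 5+4 = 9
m=3,p=0: acc = 9+3 = 12
m=3,p=1: acc = 12+4 = 16
m=3,p=2: acc = 16+5 = 21
m=4,p=0: acc = 21+4 = 25
m=4,p=1: acc = 25+5 = 30
m=4,p=2: acc = 30+6 = 36
m=5,p=0: acc = 36+5 = 41
m=5,p=1: acc = 41+6 = 47
m=5,p=2: acc = 47+7 = 54
m=6,p=0: acc = 54+6 = 60
m=6,p=1: acc = 60+7 = 67
m=6,p=2: acc = 67+8 = 75

75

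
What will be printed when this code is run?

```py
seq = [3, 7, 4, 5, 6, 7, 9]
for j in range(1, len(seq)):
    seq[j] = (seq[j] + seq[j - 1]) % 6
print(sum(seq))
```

j=1: seq[1] = (7+3)%6 = 4 → [3, 4, 4, 5, 6, 7, 9]
j=2: seq[2] = (4+4)%6 = 2 → [3, 4, 2, 5, 6, 7, 9]
j=3: seq[3] = (5+2)%6 = 1 → [3, 4, 2, 1, 6, 7, 9]
j=4: seq[4] = (6+1)%6 = 1 → [3, 4, 2, 1, 1, 7, 9]
j=5: seq[5] = (7+1)%6 = 2 → [3, 4, 2, 1, 1, 2, 9]
j=6: seq[6] = (9+2)%6 = 5 → [3, 4, 2, 1, 1, 2, 5]
sum = 18

18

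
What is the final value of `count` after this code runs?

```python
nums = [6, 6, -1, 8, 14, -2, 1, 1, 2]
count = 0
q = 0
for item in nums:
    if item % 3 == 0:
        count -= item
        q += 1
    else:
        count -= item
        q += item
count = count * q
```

item=6: %3==0, count = 0-6 = -6; q=1
item=6: %3==0, count = (-6)-6 = -12; q=2
item=-1: not %3==0, count = (-12)-(-1) = -11; q=1
item=8: not %3==0, count = (-11)-8 = -19; q=9
item=14: not %3==0, count = (-19)-14 = -33; q=23
item=-2: not %3==0, count = (-33)-(-2) = -31; q=21
item=1: not %3==0, count = (-31)-1 = -32; q=22
item=1: not %3==0, count = (-32)-1 = -33; q=23
item=2: not %3==0, count = (-33)-2 = -35; q=25
count*q = (-35)*25 = -875

-875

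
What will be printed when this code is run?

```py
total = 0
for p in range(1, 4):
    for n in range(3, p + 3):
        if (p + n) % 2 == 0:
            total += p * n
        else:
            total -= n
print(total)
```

p=1,n=3: even sum, total = 0+3 = 3
p=2,n=3: odd sum, total = 3-3 = 0
p=2,n=4: even sum, total = 0+8 = 8
p=3,n=3: even sum, total = 8+9 = 17
p=3,n=4: odd sum, total = 17-4 = 13
p=3,n=5: even sum, total = 13+15 = 28

28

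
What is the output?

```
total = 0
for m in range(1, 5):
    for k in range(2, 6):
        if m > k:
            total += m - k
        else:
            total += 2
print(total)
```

30

m=1,k=2: not 1>2, total = 0+2 = 2
m=1,k=3: not 1>3, total = 2+2 = 4
m=1,k=4: not 1>4, total = 4+2 = 6
m=1,k=5: not 1>5, total = 6+2 = 8
m=2,k=2: not 2>2, total = 8+2 = 10
m=2,k=3: not 2>3, total = 10+2 = 12
m=2,k=4: not 2>4, total = 12+2 = 14
m=2,k=5: not 2>5, total = 14+2 = 16
m=3,k=2: 3>2, total = 16+1 = 17
m=3,k=3: not 3>3, total = 17+2 = 19
m=3,k=4: not 3>4, total = 19+2 = 21
m=3,k=5: not 3>5, total = 21+2 = 23
m=4,k=2: 4>2, total = 23+2 = 25
m=4,k=3: 4>3, total = 25+1 = 26
m=4,k=4: not 4>4, total = 26+2 = 28
m=4,k=5: not 4>5, total = 28+2 = 30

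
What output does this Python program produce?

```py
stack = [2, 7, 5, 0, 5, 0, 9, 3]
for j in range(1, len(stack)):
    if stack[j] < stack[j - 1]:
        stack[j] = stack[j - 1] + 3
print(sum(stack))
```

j=1: 7>=2, unchanged → [2, 7, 5, 0, 5, 0, 9, 3]
j=2: 5<7, stack[2] = 7+3 = 10 → [2, 7, 10, 0, 5, 0, 9, 3]
j=3: 0<10, stack[3] = 10+3 = 13 → [2, 7, 10, 13, 5, 0, 9, 3]
j=4: 5<13, stack[4] = 13+3 = 16 → [2, 7, 10, 13, 16, 0, 9, 3]
j=5: 0<16, stack[5] = 16+3 = 19 → [2, 7, 10, 13, 16, 19, 9, 3]
j=6: 9<19, stack[6] = 19+3 = 22 → [2, 7, 10, 13, 16, 19, 22, 3]
j=7: 3<22, stack[7] = 22+3 = 25 → [2, 7, 10, 13, 16, 19, 22, 25]
sum = 114

114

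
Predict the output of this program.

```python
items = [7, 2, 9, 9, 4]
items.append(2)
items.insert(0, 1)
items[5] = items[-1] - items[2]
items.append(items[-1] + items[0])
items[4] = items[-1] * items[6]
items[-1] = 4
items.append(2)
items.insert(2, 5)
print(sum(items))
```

38

append 2 → [7, 2, 9, 9, 4, 2]
insert 1 at 0 → [1, 7, 2, 9, 9, 4, 2]
items[5] = items[-1]-items[2] = 2-2 = 0 → [1, 7, 2, 9, 9, 0, 2]
append items[-1]+items[0] = 2+1 = 3 → [1, 7, 2, 9, 9, 0, 2, 3]
items[4] = items[-1]*items[6] = 3*2 = 6 → [1, 7, 2, 9, 6, 0, 2, 3]
items[-1] = 4 → [1, 7, 2, 9, 6, 0, 2, 4]
append 2 → [1, 7, 2, 9, 6, 0, 2, 4, 2]
insert 5 at 2 → [1, 7, 5, 2, 9, 6, 0, 2, 4, 2]
sum = 38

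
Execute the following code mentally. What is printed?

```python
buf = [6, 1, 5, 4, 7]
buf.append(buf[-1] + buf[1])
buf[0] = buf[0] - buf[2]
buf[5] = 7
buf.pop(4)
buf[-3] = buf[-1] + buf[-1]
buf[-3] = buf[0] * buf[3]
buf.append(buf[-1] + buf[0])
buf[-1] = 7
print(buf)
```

[1, 1, 4, 4, 7, 7]

append buf[-1]+buf[1] = 7+1 = 8 → [6, 1, 5, 4, 7, 8]
buf[0] = buf[0]-buf[2] = 6-5 = 1 → [1, 1, 5, 4, 7, 8]
buf[5] = 7 → [1, 1, 5, 4, 7, 7]
pop(4) removes 7 → [1, 1, 5, 4, 7]
buf[-3] = buf[-1]+buf[-1] = 7+7 = 14 → [1, 1, 14, 4, 7]
buf[-3] = buf[0]*buf[3] = 1*4 = 4 → [1, 1, 4, 4, 7]
append buf[-1]+buf[0] = 7+1 = 8 → [1, 1, 4, 4, 7, 8]
buf[-1] = 7 → [1, 1, 4, 4, 7, 7]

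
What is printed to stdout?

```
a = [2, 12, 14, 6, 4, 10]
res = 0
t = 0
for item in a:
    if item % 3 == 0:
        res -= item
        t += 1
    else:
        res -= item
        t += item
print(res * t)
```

-1536

item=2: not %3==0, res = 0-2 = -2; t=2
item=12: %3==0, res = (-2)-12 = -14; t=3
item=14: not %3==0, res = (-14)-14 = -28; t=17
item=6: %3==0, res = (-28)-6 = -34; t=18
item=4: not %3==0, res = (-34)-4 = -38; t=22
item=10: not %3==0, res = (-38)-10 = -48; t=32
res*t = (-48)*32 = -1536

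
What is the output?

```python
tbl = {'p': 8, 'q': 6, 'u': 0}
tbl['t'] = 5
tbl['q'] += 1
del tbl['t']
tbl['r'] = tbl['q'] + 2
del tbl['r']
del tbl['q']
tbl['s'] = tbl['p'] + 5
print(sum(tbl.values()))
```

tbl['t'] = 5 → {'p': 8, 'q': 6, 'u': 0, 't': 5}
tbl['q'] = 6+1 = 7 → {'p': 8, 'q': 7, 'u': 0, 't': 5}
del 't' → {'p': 8, 'q': 7, 'u': 0}
tbl['r'] = tbl['q']+2 = 9 → {'p': 8, 'q': 7, 'u': 0, 'r': 9}
del 'r' → {'p': 8, 'q': 7, 'u': 0}
del 'q' → {'p': 8, 'u': 0}
tbl['s'] = tbl['p']+5 = 13 → {'p': 8, 'u': 0, 's': 13}
sum of values = 21

21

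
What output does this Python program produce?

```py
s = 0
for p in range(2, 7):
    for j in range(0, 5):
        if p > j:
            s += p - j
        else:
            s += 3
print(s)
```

72

p=2,j=0: 2>0, s = 0+2 = 2
p=2,j=1: 2>1, s = 2+1 = 3
p=2,j=2: not 2>2, s = 3+3 = 6
p=2,j=3: not 2>3, s = 6+3 = 9
p=2,j=4: not 2>4, s = 9+3 = 12
p=3,j=0: 3>0, s = 12+3 = 15
p=3,j=1: 3>1, s = 15+2 = 17
p=3,j=2: 3>2, s = 17+1 = 18
p=3,j=3: not 3>3, s = 18+3 = 21
p=3,j=4: not 3>4, s = 21+3 = 24
p=4,j=0: 4>0, s = 24+4 = 28
p=4,j=1: 4>1, s = 28+3 = 31
p=4,j=2: 4>2, s = 31+2 = 33
p=4,j=3: 4>3, s = 33+1 = 34
p=4,j=4: not 4>4, s = 34+3 = 37
p=5,j=0: 5>0, s = 37+5 = 42
p=5,j=1: 5>1, s = 42+4 = 46
p=5,j=2: 5>2, s = 46+3 = 49
p=5,j=3: 5>3, s = 49+2 = 51
p=5,j=4: 5>4, s = 51+1 = 52
p=6,j=0: 6>0, s = 52+6 = 58
p=6,j=1: 6>1, s = 58+5 = 63
p=6,j=2: 6>2, s = 63+4 = 67
p=6,j=3: 6>3, s = 67+3 = 70
p=6,j=4: 6>4, s = 70+2 = 72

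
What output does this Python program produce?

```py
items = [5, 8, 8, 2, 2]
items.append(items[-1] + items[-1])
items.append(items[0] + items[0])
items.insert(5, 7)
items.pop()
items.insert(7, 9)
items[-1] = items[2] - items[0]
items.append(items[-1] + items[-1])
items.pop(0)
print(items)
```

append items[-1]+items[-1] = 2+2 = 4 → [5, 8, 8, 2, 2, 4]
append items[0]+items[0] = 5+5 = 10 → [5, 8, 8, 2, 2, 4, 10]
insert 7 at 5 → [5, 8, 8, 2, 2, 7, 4, 10]
pop() removes 10 → [5, 8, 8, 2, 2, 7, 4]
insert 9 at 7 → [5, 8, 8, 2, 2, 7, 4, 9]
items[-1] = items[2]-items[0] = 8-5 = 3 → [5, 8, 8, 2, 2, 7, 4, 3]
append items[-1]+items[-1] = 3+3 = 6 → [5, 8, 8, 2, 2, 7, 4, 3, 6]
pop(0) removes 5 → [8, 8, 2, 2, 7, 4, 3, 6]

[8, 8, 2, 2, 7, 4, 3, 6]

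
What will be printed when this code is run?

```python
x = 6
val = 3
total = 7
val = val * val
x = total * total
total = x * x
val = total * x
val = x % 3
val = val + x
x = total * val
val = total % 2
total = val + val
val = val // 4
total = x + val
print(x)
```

120050

val = 3*3 = 9
x = 7*7 = 49
total = 49*49 = 2401
val = 2401*49 = 117649
val = 49%3 = 1
val = 1+49 = 50
x = 2401*50 = 120050
val = 2401%2 = 1
total = 1+1 = 2
val = 1//4 = 0
total = 120050+0 = 120050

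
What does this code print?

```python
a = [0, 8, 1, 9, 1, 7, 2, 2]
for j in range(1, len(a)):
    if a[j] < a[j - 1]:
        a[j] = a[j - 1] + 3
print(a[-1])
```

26

j=1: 8>=0, unchanged → [0, 8, 1, 9, 1, 7, 2, 2]
j=2: 1<8, a[2] = 8+3 = 11 → [0, 8, 11, 9, 1, 7, 2, 2]
j=3: 9<11, a[3] = 11+3 = 14 → [0, 8, 11, 14, 1, 7, 2, 2]
j=4: 1<14, a[4] = 14+3 = 17 → [0, 8, 11, 14, 17, 7, 2, 2]
j=5: 7<17, a[5] = 17+3 = 20 → [0, 8, 11, 14, 17, 20, 2, 2]
j=6: 2<20, a[6] = 20+3 = 23 → [0, 8, 11, 14, 17, 20, 23, 2]
j=7: 2<23, a[7] = 23+3 = 26 → [0, 8, 11, 14, 17, 20, 23, 26]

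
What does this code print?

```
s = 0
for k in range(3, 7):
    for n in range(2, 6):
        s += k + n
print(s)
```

k=3,n=2: s = 0+5 = 5
k=3,n=3: s = 5+6 = 11
k=3,n=4: s = 11+7 = 18
k=3,n=5: s = 18+8 = 26
k=4,n=2: s = 26+6 = 32
k=4,n=3: s = 32+7 = 39
k=4,n=4: s = 39+8 = 47
k=4,n=5: s = 47+9 = 56
k=5,n=2: s = 56+7 = 63
k=5,n=3: s = 63+8 = 71
k=5,n=4: s = 71+9 = 80
k=5,n=5: s = 80+10 = 90
k=6,n=2: s = 90+8 = 98
k=6,n=3: s = 98+9 = 107
k=6,n=4: s = 107+10 = 117
k=6,n=5: s = 117+11 = 128

128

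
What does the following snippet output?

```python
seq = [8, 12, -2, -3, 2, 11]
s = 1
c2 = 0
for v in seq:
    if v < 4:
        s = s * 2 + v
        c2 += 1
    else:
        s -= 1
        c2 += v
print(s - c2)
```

v=8: not <4, s = 1-1 = 0; c2=8
v=12: not <4, s = 0-1 = -1; c2=20
v=-2: <4, s = (-1)*2+(-2) = -4; c2=21
v=-3: <4, s = (-4)*2+(-3) = -11; c2=22
v=2: <4, s = (-11)*2+2 = -20; c2=23
v=11: not <4, s = (-20)-1 = -21; c2=34
s-c2 = (-21)-34 = -55

-55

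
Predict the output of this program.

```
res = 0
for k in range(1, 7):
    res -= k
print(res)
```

k=1: res = 0-1 = -1
k=2: res = (-1)-2 = -3
k=3: res = (-3)-3 = -6
k=4: res = (-6)-4 = -10
k=5: res = (-10)-5 = -15
k=6: res = (-15)-6 = -21

-21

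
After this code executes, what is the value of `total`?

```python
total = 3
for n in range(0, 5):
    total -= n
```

-7

n=0: total = 3-0 = 3
n=1: total = 3-1 = 2
n=2: total = 2-2 = 0
n=3: total = 0-3 = -3
n=4: total = (-3)-4 = -7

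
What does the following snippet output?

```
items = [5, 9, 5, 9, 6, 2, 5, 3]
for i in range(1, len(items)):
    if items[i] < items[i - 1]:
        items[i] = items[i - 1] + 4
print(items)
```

[5, 9, 13, 17, 21, 25, 29, 33]

i=1: 9>=5, unchanged → [5, 9, 5, 9, 6, 2, 5, 3]
i=2: 5<9, items[2] = 9+4 = 13 → [5, 9, 13, 9, 6, 2, 5, 3]
i=3: 9<13, items[3] = 13+4 = 17 → [5, 9, 13, 17, 6, 2, 5, 3]
i=4: 6<17, items[4] = 17+4 = 21 → [5, 9, 13, 17, 21, 2, 5, 3]
i=5: 2<21, items[5] = 21+4 = 25 → [5, 9, 13, 17, 21, 25, 5, 3]
i=6: 5<25, items[6] = 25+4 = 29 → [5, 9, 13, 17, 21, 25, 29, 3]
i=7: 3<29, items[7] = 29+4 = 33 → [5, 9, 13, 17, 21, 25, 29, 33]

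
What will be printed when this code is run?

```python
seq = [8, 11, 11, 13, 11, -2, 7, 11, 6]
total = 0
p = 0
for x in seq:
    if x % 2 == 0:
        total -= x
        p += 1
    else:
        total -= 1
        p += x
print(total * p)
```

-1206

x=8: even, total = 0-8 = -8; p=1
x=11: not even, total = (-8)-1 = -9; p=12
x=11: not even, total = (-9)-1 = -10; p=23
x=13: not even, total = (-10)-1 = -11; p=36
x=11: not even, total = (-11)-1 = -12; p=47
x=-2: even, total = (-12)-(-2) = -10; p=48
x=7: not even, total = (-10)-1 = -11; p=55
x=11: not even, total = (-11)-1 = -12; p=66
x=6: even, total = (-12)-6 = -18; p=67
total*p = (-18)*67 = -1206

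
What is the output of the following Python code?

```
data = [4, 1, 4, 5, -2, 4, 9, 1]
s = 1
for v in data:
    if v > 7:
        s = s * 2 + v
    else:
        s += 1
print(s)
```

v=4: not >7, s = 1+1 = 2
v=1: not >7, s = 2+1 = 3
v=4: not >7, s = 3+1 = 4
v=5: not >7, s = 4+1 = 5
v=-2: not >7, s = 5+1 = 6
v=4: not >7, s = 6+1 = 7
v=9: >7, s = 7*2+9 = 23
v=1: not >7, s = 23+1 = 24

24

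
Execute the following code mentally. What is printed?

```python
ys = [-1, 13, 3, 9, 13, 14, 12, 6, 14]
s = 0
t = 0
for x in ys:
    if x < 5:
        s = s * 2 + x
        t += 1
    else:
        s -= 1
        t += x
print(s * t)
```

x=-1: <5, s = 0*2+(-1) = -1; t=1
x=13: not <5, s = (-1)-1 = -2; t=14
x=3: <5, s = (-2)*2+3 = -1; t=15
x=9: not <5, s = (-1)-1 = -2; t=24
x=13: not <5, s = (-2)-1 = -3; t=37
x=14: not <5, s = (-3)-1 = -4; t=51
x=12: not <5, s = (-4)-1 = -5; t=63
x=6: not <5, s = (-5)-1 = -6; t=69
x=14: not <5, s = (-6)-1 = -7; t=83
s*t = (-7)*83 = -581

-581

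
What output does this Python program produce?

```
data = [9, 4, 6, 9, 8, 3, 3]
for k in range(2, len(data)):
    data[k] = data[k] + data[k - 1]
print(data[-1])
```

k=2: data[2] = 6+4 = 10 → [9, 4, 10, 9, 8, 3, 3]
k=3: data[3] = 9+10 = 19 → [9, 4, 10, 19, 8, 3, 3]
k=4: data[4] = 8+19 = 27 → [9, 4, 10, 19, 27, 3, 3]
k=5: data[5] = 3+27 = 30 → [9, 4, 10, 19, 27, 30, 3]
k=6: data[6] = 3+30 = 33 → [9, 4, 10, 19, 27, 30, 33]

33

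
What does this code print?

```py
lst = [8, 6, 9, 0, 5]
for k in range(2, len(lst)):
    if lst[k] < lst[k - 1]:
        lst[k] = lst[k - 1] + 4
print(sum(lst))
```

k=2: 9>=6, unchanged → [8, 6, 9, 0, 5]
k=3: 0<9, lst[3] = 9+4 = 13 → [8, 6, 9, 13, 5]
k=4: 5<13, lst[4] = 13+4 = 17 → [8, 6, 9, 13, 17]
sum = 53

53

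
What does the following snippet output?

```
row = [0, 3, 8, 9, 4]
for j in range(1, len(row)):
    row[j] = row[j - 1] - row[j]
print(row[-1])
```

-24

j=1: row[1] = 0-3 = -3 → [0, -3, 8, 9, 4]
j=2: row[2] = (-3)-8 = -11 → [0, -3, -11, 9, 4]
j=3: row[3] = (-11)-9 = -20 → [0, -3, -11, -20, 4]
j=4: row[4] = (-20)-4 = -24 → [0, -3, -11, -20, -24]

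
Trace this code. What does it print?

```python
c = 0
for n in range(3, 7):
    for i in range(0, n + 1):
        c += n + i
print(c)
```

n=3,i=0: c = 0+3 = 3
n=3,i=1: c = 3+4 = 7
n=3,i=2: c = 7+5 = 12
n=3,i=3: c = 12+6 = 18
n=4,i=0: c = 18+4 = 22
n=4,i=1: c = 22+5 = 27
n=4,i=2: c = 27+6 = 33
n=4,i=3: c = 33+7 = 40
n=4,i=4: c = 40+8 = 48
n=5,i=0: c = 48+5 = 53
n=5,i=1: c = 53+6 = 59
n=5,i=2: c = 59+7 = 66
n=5,i=3: c = 66+8 = 74
n=5,i=4: c = 74+9 = 83
n=5,i=5: c = 83+10 = 93
n=6,i=0: c = 93+6 = 99
n=6,i=1: c = 99+7 = 106
n=6,i=2: c = 106+8 = 114
n=6,i=3: c = 114+9 = 123
n=6,i=4: c = 123+10 = 133
n=6,i=5: c = 133+11 = 144
n=6,i=6: c = 144+12 = 156

156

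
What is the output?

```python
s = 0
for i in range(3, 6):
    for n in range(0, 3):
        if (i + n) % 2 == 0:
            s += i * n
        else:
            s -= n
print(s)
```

11

i=3,n=0: odd sum, s = 0-0 = 0
i=3,n=1: even sum, s = 0+3 = 3
i=3,n=2: odd sum, s = 3-2 = 1
i=4,n=0: even sum, s = 1+0 = 1
i=4,n=1: odd sum, s = 1-1 = 0
i=4,n=2: even sum, s = 0+8 = 8
i=5,n=0: odd sum, s = 8-0 = 8
i=5,n=1: even sum, s = 8+5 = 13
i=5,n=2: odd sum, s = 13-2 = 11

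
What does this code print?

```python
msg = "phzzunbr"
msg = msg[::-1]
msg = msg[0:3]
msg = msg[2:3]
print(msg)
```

reverse → 'rbnuzzhp'
slice [0:3] → 'rbn'
slice [2:3] → 'n'

n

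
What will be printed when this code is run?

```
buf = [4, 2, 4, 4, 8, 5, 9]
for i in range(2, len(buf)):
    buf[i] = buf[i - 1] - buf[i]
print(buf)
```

[4, 2, -2, -6, -14, -19, -28]

i=2: buf[2] = 2-4 = -2 → [4, 2, -2, 4, 8, 5, 9]
i=3: buf[3] = (-2)-4 = -6 → [4, 2, -2, -6, 8, 5, 9]
i=4: buf[4] = (-6)-8 = -14 → [4, 2, -2, -6, -14, 5, 9]
i=5: buf[5] = (-14)-5 = -19 → [4, 2, -2, -6, -14, -19, 9]
i=6: buf[6] = (-19)-9 = -28 → [4, 2, -2, -6, -14, -19, -28]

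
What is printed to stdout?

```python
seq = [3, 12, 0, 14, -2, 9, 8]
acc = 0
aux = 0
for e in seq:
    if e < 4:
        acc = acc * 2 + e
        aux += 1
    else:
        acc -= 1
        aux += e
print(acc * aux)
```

e=3: <4, acc = 0*2+3 = 3; aux=1
e=12: not <4, acc = 3-1 = 2; aux=13
e=0: <4, acc = 2*2+0 = 4; aux=14
e=14: not <4, acc = 4-1 = 3; aux=28
e=-2: <4, acc = 3*2+(-2) = 4; aux=29
e=9: not <4, acc = 4-1 = 3; aux=38
e=8: not <4, acc = 3-1 = 2; aux=46
acc*aux = 2*46 = 92

92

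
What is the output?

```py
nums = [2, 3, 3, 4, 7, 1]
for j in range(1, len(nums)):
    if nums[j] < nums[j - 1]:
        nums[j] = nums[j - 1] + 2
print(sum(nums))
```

28

j=1: 3>=2, unchanged → [2, 3, 3, 4, 7, 1]
j=2: 3>=3, unchanged → [2, 3, 3, 4, 7, 1]
j=3: 4>=3, unchanged → [2, 3, 3, 4, 7, 1]
j=4: 7>=4, unchanged → [2, 3, 3, 4, 7, 1]
j=5: 1<7, nums[5] = 7+2 = 9 → [2, 3, 3, 4, 7, 9]
sum = 28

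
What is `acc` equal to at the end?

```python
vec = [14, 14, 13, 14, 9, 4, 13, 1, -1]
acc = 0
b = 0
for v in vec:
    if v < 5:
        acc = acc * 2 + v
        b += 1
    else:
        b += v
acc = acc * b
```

v=14: not <5; b=14
v=14: not <5; b=28
v=13: not <5; b=41
v=14: not <5; b=55
v=9: not <5; b=64
v=4: <5, acc = 0*2+4 = 4; b=65
v=13: not <5; b=78
v=1: <5, acc = 4*2+1 = 9; b=79
v=-1: <5, acc = 9*2+(-1) = 17; b=80
acc*b = 17*80 = 1360

1360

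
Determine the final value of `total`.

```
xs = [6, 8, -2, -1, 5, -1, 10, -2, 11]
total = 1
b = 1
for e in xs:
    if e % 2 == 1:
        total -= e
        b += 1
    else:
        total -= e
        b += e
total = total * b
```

-825

e=6: not odd, total = 1-6 = -5; b=7
e=8: not odd, total = (-5)-8 = -13; b=15
e=-2: not odd, total = (-13)-(-2) = -11; b=13
e=-1: odd, total = (-11)-(-1) = -10; b=14
e=5: odd, total = (-10)-5 = -15; b=15
e=-1: odd, total = (-15)-(-1) = -14; b=16
e=10: not odd, total = (-14)-10 = -24; b=26
e=-2: not odd, total = (-24)-(-2) = -22; b=24
e=11: odd, total = (-22)-11 = -33; b=25
total*b = (-33)*25 = -825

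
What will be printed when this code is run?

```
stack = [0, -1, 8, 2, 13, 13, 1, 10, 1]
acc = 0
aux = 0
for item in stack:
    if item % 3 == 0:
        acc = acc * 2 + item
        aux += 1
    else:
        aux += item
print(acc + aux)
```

item=0: %3==0, acc = 0*2+0 = 0; aux=1
item=-1: not %3==0; aux=0
item=8: not %3==0; aux=8
item=2: not %3==0; aux=10
item=13: not %3==0; aux=23
item=13: not %3==0; aux=36
item=1: not %3==0; aux=37
item=10: not %3==0; aux=47
item=1: not %3==0; aux=48
acc+aux = 0+48 = 48

48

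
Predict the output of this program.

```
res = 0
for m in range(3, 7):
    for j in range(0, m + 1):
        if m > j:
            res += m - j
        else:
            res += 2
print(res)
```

m=3,j=0: 3>0, res = 0+3 = 3
m=3,j=1: 3>1, res = 3+2 = 5
m=3,j=2: 3>2, res = 5+1 = 6
m=3,j=3: not 3>3, res = 6+2 = 8
m=4,j=0: 4>0, res = 8+4 = 12
m=4,j=1: 4>1, res = 12+3 = 15
m=4,j=2: 4>2, res = 15+2 = 17
m=4,j=3: 4>3, res = 17+1 = 18
m=4,j=4: not 4>4, res = 18+2 = 20
m=5,j=0: 5>0, res = 20+5 = 25
m=5,j=1: 5>1, res = 25+4 = 29
m=5,j=2: 5>2, res = 29+3 = 32
m=5,j=3: 5>3, res = 32+2 = 34
m=5,j=4: 5>4, res = 34+1 = 35
m=5,j=5: not 5>5, res = 35+2 = 37
m=6,j=0: 6>0, res = 37+6 = 43
m=6,j=1: 6>1, res = 43+5 = 48
m=6,j=2: 6>2, res = 48+4 = 52
m=6,j=3: 6>3, res = 52+3 = 55
m=6,j=4: 6>4, res = 55+2 = 57
m=6,j=5: 6>5, res = 57+1 = 58
m=6,j=6: not 6>6, res = 58+2 = 60

60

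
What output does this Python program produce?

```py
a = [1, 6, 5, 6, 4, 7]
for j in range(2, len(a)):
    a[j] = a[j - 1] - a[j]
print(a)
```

[1, 6, 1, -5, -9, -16]

j=2: a[2] = 6-5 = 1 → [1, 6, 1, 6, 4, 7]
j=3: a[3] = 1-6 = -5 → [1, 6, 1, -5, 4, 7]
j=4: a[4] = (-5)-4 = -9 → [1, 6, 1, -5, -9, 7]
j=5: a[5] = (-9)-7 = -16 → [1, 6, 1, -5, -9, -16]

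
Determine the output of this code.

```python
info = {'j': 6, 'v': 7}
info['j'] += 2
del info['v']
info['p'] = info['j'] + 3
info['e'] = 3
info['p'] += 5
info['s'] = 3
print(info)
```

{'j': 8, 'p': 16, 'e': 3, 's': 3}

info['j'] = 6+2 = 8 → {'j': 8, 'v': 7}
del 'v' → {'j': 8}
info['p'] = info['j']+3 = 11 → {'j': 8, 'p': 11}
info['e'] = 3 → {'j': 8, 'p': 11, 'e': 3}
info['p'] = 11+5 = 16 → {'j': 8, 'p': 16, 'e': 3}
info['s'] = 3 → {'j': 8, 'p': 16, 'e': 3, 's': 3}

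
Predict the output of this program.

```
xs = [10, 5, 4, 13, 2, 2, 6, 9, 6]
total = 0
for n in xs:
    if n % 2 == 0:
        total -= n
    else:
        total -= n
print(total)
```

-57

n=10: even, total = 0-10 = -10
n=5: not even, total = (-10)-5 = -15
n=4: even, total = (-15)-4 = -19
n=13: not even, total = (-19)-13 = -32
n=2: even, total = (-32)-2 = -34
n=2: even, total = (-34)-2 = -36
n=6: even, total = (-36)-6 = -42
n=9: not even, total = (-42)-9 = -51
n=6: even, total = (-51)-6 = -57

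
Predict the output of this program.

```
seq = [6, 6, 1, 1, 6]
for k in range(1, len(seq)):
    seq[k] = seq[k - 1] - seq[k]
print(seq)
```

[6, 0, -1, -2, -8]

k=1: seq[1] = 6-6 = 0 → [6, 0, 1, 1, 6]
k=2: seq[2] = 0-1 = -1 → [6, 0, -1, 1, 6]
k=3: seq[3] = (-1)-1 = -2 → [6, 0, -1, -2, 6]
k=4: seq[4] = (-2)-6 = -8 → [6, 0, -1, -2, -8]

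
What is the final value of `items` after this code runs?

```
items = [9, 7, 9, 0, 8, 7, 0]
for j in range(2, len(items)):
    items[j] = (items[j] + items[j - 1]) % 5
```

j=2: items[2] = (9+7)%5 = 1 → [9, 7, 1, 0, 8, 7, 0]
j=3: items[3] = (0+1)%5 = 1 → [9, 7, 1, 1, 8, 7, 0]
j=4: items[4] = (8+1)%5 = 4 → [9, 7, 1, 1, 4, 7, 0]
j=5: items[5] = (7+4)%5 = 1 → [9, 7, 1, 1, 4, 1, 0]
j=6: items[6] = (0+1)%5 = 1 → [9, 7, 1, 1, 4, 1, 1]

[9, 7, 1, 1, 4, 1, 1]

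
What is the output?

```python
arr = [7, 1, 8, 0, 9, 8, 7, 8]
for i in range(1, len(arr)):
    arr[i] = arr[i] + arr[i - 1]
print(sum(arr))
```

i=1: arr[1] = 1+7 = 8 → [7, 8, 8, 0, 9, 8, 7, 8]
i=2: arr[2] = 8+8 = 16 → [7, 8, 16, 0, 9, 8, 7, 8]
i=3: arr[3] = 0+16 = 16 → [7, 8, 16, 16, 9, 8, 7, 8]
i=4: arr[4] = 9+16 = 25 → [7, 8, 16, 16, 25, 8, 7, 8]
i=5: arr[5] = 8+25 = 33 → [7, 8, 16, 16, 25, 33, 7, 8]
i=6: arr[6] = 7+33 = 40 → [7, 8, 16, 16, 25, 33, 40, 8]
i=7: arr[7] = 8+40 = 48 → [7, 8, 16, 16, 25, 33, 40, 48]
sum = 193

193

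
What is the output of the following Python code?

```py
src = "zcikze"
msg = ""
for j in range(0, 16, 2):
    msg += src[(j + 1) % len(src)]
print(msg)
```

ckeckeck

j=0: add src[1]='c' → 'c'
j=2: add src[3]='k' → 'ck'
j=4: add src[5]='e' → 'cke'
j=6: add src[1]='c' → 'ckec'
j=8: add src[3]='k' → 'ckeck'
j=10: add src[5]='e' → 'ckecke'
j=12: add src[1]='c' → 'ckeckec'
j=14: add src[3]='k' → 'ckeckeck'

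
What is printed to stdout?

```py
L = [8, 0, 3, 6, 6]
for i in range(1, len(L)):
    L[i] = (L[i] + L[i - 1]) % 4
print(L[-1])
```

i=1: L[1] = (0+8)%4 = 0 → [8, 0, 3, 6, 6]
i=2: L[2] = (3+0)%4 = 3 → [8, 0, 3, 6, 6]
i=3: L[3] = (6+3)%4 = 1 → [8, 0, 3, 1, 6]
i=4: L[4] = (6+1)%4 = 3 → [8, 0, 3, 1, 3]

3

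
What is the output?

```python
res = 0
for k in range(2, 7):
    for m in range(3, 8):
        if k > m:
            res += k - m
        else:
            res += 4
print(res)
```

k=2,m=3: not 2>3, res = 0+4 = 4
k=2,m=4: not 2>4, res = 4+4 = 8
k=2,m=5: not 2>5, res = 8+4 = 12
k=2,m=6: not 2>6, res = 12+4 = 16
k=2,m=7: not 2>7, res = 16+4 = 20
k=3,m=3: not 3>3, res = 20+4 = 24
k=3,m=4: not 3>4, res = 24+4 = 28
k=3,m=5: not 3>5, res = 28+4 = 32
k=3,m=6: not 3>6, res = 32+4 = 36
k=3,m=7: not 3>7, res = 36+4 = 40
k=4,m=3: 4>3, res = 40+1 = 41
k=4,m=4: not 4>4, res = 41+4 = 45
k=4,m=5: not 4>5, res = 45+4 = 49
k=4,m=6: not 4>6, res = 49+4 = 53
k=4,m=7: not 4>7, res = 53+4 = 57
k=5,m=3: 5>3, res = 57+2 = 59
k=5,m=4: 5>4, res = 59+1 = 60
k=5,m=5: not 5>5, res = 60+4 = 64
k=5,m=6: not 5>6, res = 64+4 = 68
k=5,m=7: not 5>7, res = 68+4 = 72
k=6,m=3: 6>3, res = 72+3 = 75
k=6,m=4: 6>4, res = 75+2 = 77
k=6,m=5: 6>5, res = 77+1 = 78
k=6,m=6: not 6>6, res = 78+4 = 82
k=6,m=7: not 6>7, res = 82+4 = 86

86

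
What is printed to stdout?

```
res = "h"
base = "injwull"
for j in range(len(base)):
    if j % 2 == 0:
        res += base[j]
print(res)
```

hijul

j=0: add 'i' → 'hi'
j=1: skip
j=2: add 'j' → 'hij'
j=3: skip
j=4: add 'u' → 'hiju'
j=5: skip
j=6: add 'l' → 'hijul'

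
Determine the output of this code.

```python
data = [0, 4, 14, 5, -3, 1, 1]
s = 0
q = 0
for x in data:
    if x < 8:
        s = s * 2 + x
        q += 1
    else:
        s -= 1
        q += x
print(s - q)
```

x=0: <8, s = 0*2+0 = 0; q=1
x=4: <8, s = 0*2+4 = 4; q=2
x=14: not <8, s = 4-1 = 3; q=16
x=5: <8, s = 3*2+5 = 11; q=17
x=-3: <8, s = 11*2+(-3) = 19; q=18
x=1: <8, s = 19*2+1 = 39; q=19
x=1: <8, s = 39*2+1 = 79; q=20
s-q = 79-20 = 59

59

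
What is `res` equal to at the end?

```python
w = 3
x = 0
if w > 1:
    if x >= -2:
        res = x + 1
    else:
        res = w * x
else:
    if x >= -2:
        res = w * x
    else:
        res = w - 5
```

w=3, x=0
w > 1 is True; x >= -2 is True
→ res = x + 1 = 1

1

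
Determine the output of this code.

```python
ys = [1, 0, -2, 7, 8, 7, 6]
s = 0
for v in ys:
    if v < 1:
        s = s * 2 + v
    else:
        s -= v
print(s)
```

-34

v=1: not <1, s = 0-1 = -1
v=0: <1, s = (-1)*2+0 = -2
v=-2: <1, s = (-2)*2+(-2) = -6
v=7: not <1, s = (-6)-7 = -13
v=8: not <1, s = (-13)-8 = -21
v=7: not <1, s = (-21)-7 = -28
v=6: not <1, s = (-28)-6 = -34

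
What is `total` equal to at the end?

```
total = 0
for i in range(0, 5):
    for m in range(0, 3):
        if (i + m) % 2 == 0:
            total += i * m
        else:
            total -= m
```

9

i=0,m=0: even sum, total = 0+0 = 0
i=0,m=1: odd sum, total = 0-1 = -1
i=0,m=2: even sum, total = (-1)+0 = -1
i=1,m=0: odd sum, total = (-1)-0 = -1
i=1,m=1: even sum, total = (-1)+1 = 0
i=1,m=2: odd sum, total = 0-2 = -2
i=2,m=0: even sum, total = (-2)+0 = -2
i=2,m=1: odd sum, total = (-2)-1 = -3
i=2,m=2: even sum, total = (-3)+4 = 1
i=3,m=0: odd sum, total = 1-0 = 1
i=3,m=1: even sum, total = 1+3 = 4
i=3,m=2: odd sum, total = 4-2 = 2
i=4,m=0: even sum, total = 2+0 = 2
i=4,m=1: odd sum, total = 2-1 = 1
i=4,m=2: even sum, total = 1+8 = 9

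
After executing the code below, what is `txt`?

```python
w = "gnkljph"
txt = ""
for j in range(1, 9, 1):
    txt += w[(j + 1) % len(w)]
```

j=1: add w[2]='k' → 'k'
j=2: add w[3]='l' → 'kl'
j=3: add w[4]='j' → 'klj'
j=4: add w[5]='p' → 'kljp'
j=5: add w[6]='h' → 'kljph'
j=6: add w[0]='g' → 'kljphg'
j=7: add w[1]='n' → 'kljphgn'
j=8: add w[2]='k' → 'kljphgnk'

'kljphgnk'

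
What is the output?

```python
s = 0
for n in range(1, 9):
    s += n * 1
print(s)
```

n=1: s = 0+1*1 = 1
n=2: s = 1+2*1 = 3
n=3: s = 3+3*1 = 6
n=4: s = 6+4*1 = 10
n=5: s = 10+5*1 = 15
n=6: s = 15+6*1 = 21
n=7: s = 21+7*1 = 28
n=8: s = 28+8*1 = 36

36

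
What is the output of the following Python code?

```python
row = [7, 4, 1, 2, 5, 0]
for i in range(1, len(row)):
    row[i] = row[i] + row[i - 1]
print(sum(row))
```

i=1: row[1] = 4+7 = 11 → [7, 11, 1, 2, 5, 0]
i=2: row[2] = 1+11 = 12 → [7, 11, 12, 2, 5, 0]
i=3: row[3] = 2+12 = 14 → [7, 11, 12, 14, 5, 0]
i=4: row[4] = 5+14 = 19 → [7, 11, 12, 14, 19, 0]
i=5: row[5] = 0+19 = 19 → [7, 11, 12, 14, 19, 19]
sum = 82

82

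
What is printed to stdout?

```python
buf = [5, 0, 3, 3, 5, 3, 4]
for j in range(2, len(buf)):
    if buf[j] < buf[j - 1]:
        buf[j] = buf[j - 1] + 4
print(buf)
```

[5, 0, 3, 3, 5, 9, 13]

j=2: 3>=0, unchanged → [5, 0, 3, 3, 5, 3, 4]
j=3: 3>=3, unchanged → [5, 0, 3, 3, 5, 3, 4]
j=4: 5>=3, unchanged → [5, 0, 3, 3, 5, 3, 4]
j=5: 3<5, buf[5] = 5+4 = 9 → [5, 0, 3, 3, 5, 9, 4]
j=6: 4<9, buf[6] = 9+4 = 13 → [5, 0, 3, 3, 5, 9, 13]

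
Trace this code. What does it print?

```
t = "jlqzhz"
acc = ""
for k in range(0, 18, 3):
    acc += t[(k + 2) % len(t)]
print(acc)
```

k=0: add t[2]='q' → 'q'
k=3: add t[5]='z' → 'qz'
k=6: add t[2]='q' → 'qzq'
k=9: add t[5]='z' → 'qzqz'
k=12: add t[2]='q' → 'qzqzq'
k=15: add t[5]='z' → 'qzqzqz'

qzqzqz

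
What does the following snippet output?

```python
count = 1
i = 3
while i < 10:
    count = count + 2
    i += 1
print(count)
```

i=3: count = 1+2 = 3
i=4: count = 3+2 = 5
i=5: count = 5+2 = 7
i=6: count = 7+2 = 9
i=7: count = 9+2 = 11
i=8: count = 11+2 = 13
i=9: count = 13+2 = 15

15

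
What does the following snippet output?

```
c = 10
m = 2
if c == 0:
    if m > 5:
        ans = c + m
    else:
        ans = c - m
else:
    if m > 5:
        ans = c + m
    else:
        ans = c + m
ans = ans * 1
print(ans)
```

c=10, m=2
c == 0 is False; m > 5 is False
→ ans = c + m = 12
ans = 12*1 = 12

12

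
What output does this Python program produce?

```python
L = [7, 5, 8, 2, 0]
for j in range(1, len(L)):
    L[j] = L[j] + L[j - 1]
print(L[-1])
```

22

j=1: L[1] = 5+7 = 12 → [7, 12, 8, 2, 0]
j=2: L[2] = 8+12 = 20 → [7, 12, 20, 2, 0]
j=3: L[3] = 2+20 = 22 → [7, 12, 20, 22, 0]
j=4: L[4] = 0+22 = 22 → [7, 12, 20, 22, 22]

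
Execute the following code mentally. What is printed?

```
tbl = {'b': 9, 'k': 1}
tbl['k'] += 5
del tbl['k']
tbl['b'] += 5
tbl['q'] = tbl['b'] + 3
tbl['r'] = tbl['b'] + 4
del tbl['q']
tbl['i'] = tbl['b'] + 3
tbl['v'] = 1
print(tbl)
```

tbl['k'] = 1+5 = 6 → {'b': 9, 'k': 6}
del 'k' → {'b': 9}
tbl['b'] = 9+5 = 14 → {'b': 14}
tbl['q'] = tbl['b']+3 = 17 → {'b': 14, 'q': 17}
tbl['r'] = tbl['b']+4 = 18 → {'b': 14, 'q': 17, 'r': 18}
del 'q' → {'b': 14, 'r': 18}
tbl['i'] = tbl['b']+3 = 17 → {'b': 14, 'r': 18, 'i': 17}
tbl['v'] = 1 → {'b': 14, 'r': 18, 'i': 17, 'v': 1}

{'b': 14, 'r': 18, 'i': 17, 'v': 1}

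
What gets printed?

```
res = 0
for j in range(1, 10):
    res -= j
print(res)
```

j=1: res = 0-1 = -1
j=2: res = (-1)-2 = -3
j=3: res = (-3)-3 = -6
j=4: res = (-6)-4 = -10
j=5: res = (-10)-5 = -15
j=6: res = (-15)-6 = -21
j=7: res = (-21)-7 = -28
j=8: res = (-28)-8 = -36
j=9: res = (-36)-9 = -45

-45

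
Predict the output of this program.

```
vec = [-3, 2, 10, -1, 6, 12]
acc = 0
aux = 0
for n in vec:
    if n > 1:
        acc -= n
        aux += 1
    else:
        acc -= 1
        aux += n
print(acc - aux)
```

n=-3: not >1, acc = 0-1 = -1; aux=-3
n=2: >1, acc = (-1)-2 = -3; aux=-2
n=10: >1, acc = (-3)-10 = -13; aux=-1
n=-1: not >1, acc = (-13)-1 = -14; aux=-2
n=6: >1, acc = (-14)-6 = -20; aux=-1
n=12: >1, acc = (-20)-12 = -32; aux=0
acc-aux = (-32)-0 = -32

-32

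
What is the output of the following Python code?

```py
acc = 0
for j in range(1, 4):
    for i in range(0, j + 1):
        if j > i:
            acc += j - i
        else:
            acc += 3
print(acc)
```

j=1,i=0: 1>0, acc = 0+1 = 1
j=1,i=1: not 1>1, acc = 1+3 = 4
j=2,i=0: 2>0, acc = 4+2 = 6
j=2,i=1: 2>1, acc = 6+1 = 7
j=2,i=2: not 2>2, acc = 7+3 = 10
j=3,i=0: 3>0, acc = 10+3 = 13
j=3,i=1: 3>1, acc = 13+2 = 15
j=3,i=2: 3>2, acc = 15+1 = 16
j=3,i=3: not 3>3, acc = 16+3 = 19

19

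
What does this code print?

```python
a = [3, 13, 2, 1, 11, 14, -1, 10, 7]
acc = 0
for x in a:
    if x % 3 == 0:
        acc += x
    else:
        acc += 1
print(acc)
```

11

x=3: %3==0, acc = 0+3 = 3
x=13: not %3==0, acc = 3+1 = 4
x=2: not %3==0, acc = 4+1 = 5
x=1: not %3==0, acc = 5+1 = 6
x=11: not %3==0, acc = 6+1 = 7
x=14: not %3==0, acc = 7+1 = 8
x=-1: not %3==0, acc = 8+1 = 9
x=10: not %3==0, acc = 9+1 = 10
x=7: not %3==0, acc = 10+1 = 11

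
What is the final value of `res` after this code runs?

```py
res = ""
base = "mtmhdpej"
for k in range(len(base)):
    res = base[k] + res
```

k=0: prepend 'm' → 'm'
k=1: prepend 't' → 'tm'
k=2: prepend 'm' → 'mtm'
k=3: prepend 'h' → 'hmtm'
k=4: prepend 'd' → 'dhmtm'
k=5: prepend 'p' → 'pdhmtm'
k=6: prepend 'e' → 'epdhmtm'
k=7: prepend 'j' → 'jepdhmtm'

'jepdhmtm'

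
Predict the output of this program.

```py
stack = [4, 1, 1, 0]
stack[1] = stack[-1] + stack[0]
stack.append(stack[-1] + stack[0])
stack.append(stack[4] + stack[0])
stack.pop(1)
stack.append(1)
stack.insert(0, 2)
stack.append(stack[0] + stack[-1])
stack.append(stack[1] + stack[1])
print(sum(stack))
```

31

stack[1] = stack[-1]+stack[0] = 0+4 = 4 → [4, 4, 1, 0]
append stack[-1]+stack[0] = 0+4 = 4 → [4, 4, 1, 0, 4]
append stack[4]+stack[0] = 4+4 = 8 → [4, 4, 1, 0, 4, 8]
pop(1) removes 4 → [4, 1, 0, 4, 8]
append 1 → [4, 1, 0, 4, 8, 1]
insert 2 at 0 → [2, 4, 1, 0, 4, 8, 1]
append stack[0]+stack[-1] = 2+1 = 3 → [2, 4, 1, 0, 4, 8, 1, 3]
append stack[1]+stack[1] = 4+4 = 8 → [2, 4, 1, 0, 4, 8, 1, 3, 8]
sum = 31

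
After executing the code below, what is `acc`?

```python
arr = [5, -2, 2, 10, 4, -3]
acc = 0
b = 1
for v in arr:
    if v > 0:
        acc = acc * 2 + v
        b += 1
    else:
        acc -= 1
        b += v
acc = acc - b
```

63

v=5: >0, acc = 0*2+5 = 5; b=2
v=-2: not >0, acc = 5-1 = 4; b=0
v=2: >0, acc = 4*2+2 = 10; b=1
v=10: >0, acc = 10*2+10 = 30; b=2
v=4: >0, acc = 30*2+4 = 64; b=3
v=-3: not >0, acc = 64-1 = 63; b=0
acc-b = 63-0 = 63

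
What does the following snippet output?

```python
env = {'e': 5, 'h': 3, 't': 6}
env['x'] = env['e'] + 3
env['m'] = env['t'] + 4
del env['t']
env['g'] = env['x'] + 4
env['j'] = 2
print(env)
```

{'e': 5, 'h': 3, 'x': 8, 'm': 10, 'g': 12, 'j': 2}

env['x'] = env['e']+3 = 8 → {'e': 5, 'h': 3, 't': 6, 'x': 8}
env['m'] = env['t']+4 = 10 → {'e': 5, 'h': 3, 't': 6, 'x': 8, 'm': 10}
del 't' → {'e': 5, 'h': 3, 'x': 8, 'm': 10}
env['g'] = env['x']+4 = 12 → {'e': 5, 'h': 3, 'x': 8, 'm': 10, 'g': 12}
env['j'] = 2 → {'e': 5, 'h': 3, 'x': 8, 'm': 10, 'g': 12, 'j': 2}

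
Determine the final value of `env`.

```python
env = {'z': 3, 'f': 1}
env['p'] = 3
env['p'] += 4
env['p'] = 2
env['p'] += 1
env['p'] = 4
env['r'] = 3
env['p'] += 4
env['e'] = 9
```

{'z': 3, 'f': 1, 'p': 8, 'r': 3, 'e': 9}

env['p'] = 3 → {'z': 3, 'f': 1, 'p': 3}
env['p'] = 3+4 = 7 → {'z': 3, 'f': 1, 'p': 7}
env['p'] = 2 → {'z': 3, 'f': 1, 'p': 2}
env['p'] = 2+1 = 3 → {'z': 3, 'f': 1, 'p': 3}
env['p'] = 4 → {'z': 3, 'f': 1, 'p': 4}
env['r'] = 3 → {'z': 3, 'f': 1, 'p': 4, 'r': 3}
env['p'] = 4+4 = 8 → {'z': 3, 'f': 1, 'p': 8, 'r': 3}
env['e'] = 9 → {'z': 3, 'f': 1, 'p': 8, 'r': 3, 'e': 9}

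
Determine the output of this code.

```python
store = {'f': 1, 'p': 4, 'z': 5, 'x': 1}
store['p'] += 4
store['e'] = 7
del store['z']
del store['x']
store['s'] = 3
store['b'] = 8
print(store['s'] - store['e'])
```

-4

store['p'] = 4+4 = 8 → {'f': 1, 'p': 8, 'z': 5, 'x': 1}
store['e'] = 7 → {'f': 1, 'p': 8, 'z': 5, 'x': 1, 'e': 7}
del 'z' → {'f': 1, 'p': 8, 'x': 1, 'e': 7}
del 'x' → {'f': 1, 'p': 8, 'e': 7}
store['s'] = 3 → {'f': 1, 'p': 8, 'e': 7, 's': 3}
store['b'] = 8 → {'f': 1, 'p': 8, 'e': 7, 's': 3, 'b': 8}
store['s']-store['e'] = 3-7 = -4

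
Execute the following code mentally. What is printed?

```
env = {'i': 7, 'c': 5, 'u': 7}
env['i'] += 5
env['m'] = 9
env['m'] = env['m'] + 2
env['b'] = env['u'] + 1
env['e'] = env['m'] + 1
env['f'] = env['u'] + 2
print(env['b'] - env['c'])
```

3

env['i'] = 7+5 = 12 → {'i': 12, 'c': 5, 'u': 7}
env['m'] = 9 → {'i': 12, 'c': 5, 'u': 7, 'm': 9}
env['m'] = env['m']+2 = 11 → {'i': 12, 'c': 5, 'u': 7, 'm': 11}
env['b'] = env['u']+1 = 8 → {'i': 12, 'c': 5, 'u': 7, 'm': 11, 'b': 8}
env['e'] = env['m']+1 = 12 → {'i': 12, 'c': 5, 'u': 7, 'm': 11, 'b': 8, 'e': 12}
env['f'] = env['u']+2 = 9 → {'i': 12, 'c': 5, 'u': 7, 'm': 11, 'b': 8, 'e': 12, 'f': 9}
env['b']-env['c'] = 8-5 = 3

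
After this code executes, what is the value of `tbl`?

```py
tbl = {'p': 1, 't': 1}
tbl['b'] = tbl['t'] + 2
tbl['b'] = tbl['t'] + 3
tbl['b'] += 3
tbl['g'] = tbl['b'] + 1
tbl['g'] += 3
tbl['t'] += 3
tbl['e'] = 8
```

{'p': 1, 't': 4, 'b': 7, 'g': 11, 'e': 8}

tbl['b'] = tbl['t']+2 = 3 → {'p': 1, 't': 1, 'b': 3}
tbl['b'] = tbl['t']+3 = 4 → {'p': 1, 't': 1, 'b': 4}
tbl['b'] = 4+3 = 7 → {'p': 1, 't': 1, 'b': 7}
tbl['g'] = tbl['b']+1 = 8 → {'p': 1, 't': 1, 'b': 7, 'g': 8}
tbl['g'] = 8+3 = 11 → {'p': 1, 't': 1, 'b': 7, 'g': 11}
tbl['t'] = 1+3 = 4 → {'p': 1, 't': 4, 'b': 7, 'g': 11}
tbl['e'] = 8 → {'p': 1, 't': 4, 'b': 7, 'g': 11, 'e': 8}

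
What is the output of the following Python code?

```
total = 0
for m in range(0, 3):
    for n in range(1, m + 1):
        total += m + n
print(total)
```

m=1,n=1: total = 0+2 = 2
m=2,n=1: total = 2+3 = 5
m=2,n=2: total = 5+4 = 9

9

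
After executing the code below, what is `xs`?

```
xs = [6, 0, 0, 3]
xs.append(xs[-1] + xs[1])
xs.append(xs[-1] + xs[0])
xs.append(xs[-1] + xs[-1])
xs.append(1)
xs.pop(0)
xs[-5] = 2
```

[0, 0, 2, 3, 9, 18, 1]

append xs[-1]+xs[1] = 3+0 = 3 → [6, 0, 0, 3, 3]
append xs[-1]+xs[0] = 3+6 = 9 → [6, 0, 0, 3, 3, 9]
append xs[-1]+xs[-1] = 9+9 = 18 → [6, 0, 0, 3, 3, 9, 18]
append 1 → [6, 0, 0, 3, 3, 9, 18, 1]
pop(0) removes 6 → [0, 0, 3, 3, 9, 18, 1]
xs[-5] = 2 → [0, 0, 2, 3, 9, 18, 1]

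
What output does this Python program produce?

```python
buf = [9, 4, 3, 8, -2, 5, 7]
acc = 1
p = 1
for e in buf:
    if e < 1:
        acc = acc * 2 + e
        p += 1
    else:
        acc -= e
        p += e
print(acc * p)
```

-2280

e=9: not <1, acc = 1-9 = -8; p=10
e=4: not <1, acc = (-8)-4 = -12; p=14
e=3: not <1, acc = (-12)-3 = -15; p=17
e=8: not <1, acc = (-15)-8 = -23; p=25
e=-2: <1, acc = (-23)*2+(-2) = -48; p=26
e=5: not <1, acc = (-48)-5 = -53; p=31
e=7: not <1, acc = (-53)-7 = -60; p=38
acc*p = (-60)*38 = -2280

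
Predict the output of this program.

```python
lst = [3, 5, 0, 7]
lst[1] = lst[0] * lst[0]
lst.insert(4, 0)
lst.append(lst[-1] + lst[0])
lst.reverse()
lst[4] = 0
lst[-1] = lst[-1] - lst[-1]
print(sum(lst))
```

lst[1] = lst[0]*lst[0] = 3*3 = 9 → [3, 9, 0, 7]
insert 0 at 4 → [3, 9, 0, 7, 0]
append lst[-1]+lst[0] = 0+3 = 3 → [3, 9, 0, 7, 0, 3]
reverse → [3, 0, 7, 0, 9, 3]
lst[4] = 0 → [3, 0, 7, 0, 0, 3]
lst[-1] = lst[-1]-lst[-1] = 3-3 = 0 → [3, 0, 7, 0, 0, 0]
sum = 10

10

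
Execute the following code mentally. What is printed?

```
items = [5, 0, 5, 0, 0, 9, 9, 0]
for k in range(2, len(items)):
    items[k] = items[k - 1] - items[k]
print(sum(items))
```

-70

k=2: items[2] = 0-5 = -5 → [5, 0, -5, 0, 0, 9, 9, 0]
k=3: items[3] = (-5)-0 = -5 → [5, 0, -5, -5, 0, 9, 9, 0]
k=4: items[4] = (-5)-0 = -5 → [5, 0, -5, -5, -5, 9, 9, 0]
k=5: items[5] = (-5)-9 = -14 → [5, 0, -5, -5, -5, -14, 9, 0]
k=6: items[6] = (-14)-9 = -23 → [5, 0, -5, -5, -5, -14, -23, 0]
k=7: items[7] = (-23)-0 = -23 → [5, 0, -5, -5, -5, -14, -23, -23]
sum = -70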